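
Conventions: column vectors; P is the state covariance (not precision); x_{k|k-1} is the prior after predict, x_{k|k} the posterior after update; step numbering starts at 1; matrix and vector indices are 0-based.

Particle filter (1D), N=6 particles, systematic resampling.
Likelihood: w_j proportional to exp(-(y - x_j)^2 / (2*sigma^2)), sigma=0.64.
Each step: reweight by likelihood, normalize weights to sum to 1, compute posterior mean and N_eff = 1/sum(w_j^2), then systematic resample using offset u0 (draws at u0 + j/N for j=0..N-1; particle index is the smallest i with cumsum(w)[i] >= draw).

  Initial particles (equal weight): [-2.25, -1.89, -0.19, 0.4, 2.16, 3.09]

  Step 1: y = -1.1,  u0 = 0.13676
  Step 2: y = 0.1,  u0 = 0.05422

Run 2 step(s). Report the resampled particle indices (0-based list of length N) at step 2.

step 1: w=[0.1819, 0.4267, 0.3327, 0.0586, 0.0000, 0.0000]  mean=-1.2557  Neff=3.0365  idx=[0, 1, 1, 2, 2, 3]
step 2: w=[0.0004, 0.0029, 0.0029, 0.3320, 0.3320, 0.3296]  mean=-0.0064  Neff=3.0379  idx=[3, 3, 4, 4, 5, 5]

resampled_idx = [3, 3, 4, 4, 5, 5]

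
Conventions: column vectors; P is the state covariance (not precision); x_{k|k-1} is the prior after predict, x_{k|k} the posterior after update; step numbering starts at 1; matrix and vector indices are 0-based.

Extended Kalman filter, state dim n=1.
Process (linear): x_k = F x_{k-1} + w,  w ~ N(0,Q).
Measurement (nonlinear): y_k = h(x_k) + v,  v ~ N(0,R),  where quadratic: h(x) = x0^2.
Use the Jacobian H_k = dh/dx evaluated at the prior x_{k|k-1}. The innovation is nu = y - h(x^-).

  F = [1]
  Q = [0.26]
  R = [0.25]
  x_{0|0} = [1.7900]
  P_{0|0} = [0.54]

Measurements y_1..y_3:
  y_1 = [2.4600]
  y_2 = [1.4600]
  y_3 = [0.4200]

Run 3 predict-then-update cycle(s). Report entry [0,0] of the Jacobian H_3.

H_jac[0,0] = 2.5615

step 1: x^-=[1.7900]  P^-=[0.8000]  H_jac=[3.5800]  S=[10.5031]  K=[0.2727]  nu=[-0.7441]  x^+=[1.5871]  P^+=[0.0190]
step 2: x^-=[1.5871]  P^-=[0.2790]  H_jac=[3.1742]  S=[3.0615]  K=[0.2893]  nu=[-1.0589]  x^+=[1.2807]  P^+=[0.0228]
step 3: x^-=[1.2807]  P^-=[0.2828]  H_jac=[2.5615]  S=[2.1054]  K=[0.3440]  nu=[-1.2203]  x^+=[0.8609]  P^+=[0.0336]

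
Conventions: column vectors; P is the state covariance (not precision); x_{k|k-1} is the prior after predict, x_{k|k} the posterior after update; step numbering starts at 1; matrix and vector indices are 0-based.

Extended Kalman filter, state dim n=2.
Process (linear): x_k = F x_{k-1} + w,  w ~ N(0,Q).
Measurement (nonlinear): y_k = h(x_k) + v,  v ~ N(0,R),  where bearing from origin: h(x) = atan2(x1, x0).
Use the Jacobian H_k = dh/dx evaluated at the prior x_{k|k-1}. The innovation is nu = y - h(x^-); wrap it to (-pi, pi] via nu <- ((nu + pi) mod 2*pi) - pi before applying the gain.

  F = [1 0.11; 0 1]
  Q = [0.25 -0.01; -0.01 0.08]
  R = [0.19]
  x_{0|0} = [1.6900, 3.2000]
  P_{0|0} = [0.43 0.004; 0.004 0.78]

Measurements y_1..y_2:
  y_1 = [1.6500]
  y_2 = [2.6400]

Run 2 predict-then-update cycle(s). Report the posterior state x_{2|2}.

step 1: x^-=[2.0420, 3.2000]  P^-=[0.6903 0.0798; 0.0798 0.8600]  H_jac=[-0.2221 0.1417]  S=[0.2363]  K=[-0.6009; 0.4408]  nu=[0.6472]  x^+=[1.6531, 3.4853]  P^+=[0.6050 0.1424; 0.1424 0.8141]
step 2: x^-=[2.0365, 3.4853]  P^-=[0.8962 0.2219; 0.2219 0.8941]  H_jac=[-0.2139 0.1250]  S=[0.2331]  K=[-0.7033; 0.2757]  nu=[1.5980]  x^+=[0.9125, 3.9259]  P^+=[0.7809 0.2671; 0.2671 0.8764]

x_post = [0.9125, 3.9259]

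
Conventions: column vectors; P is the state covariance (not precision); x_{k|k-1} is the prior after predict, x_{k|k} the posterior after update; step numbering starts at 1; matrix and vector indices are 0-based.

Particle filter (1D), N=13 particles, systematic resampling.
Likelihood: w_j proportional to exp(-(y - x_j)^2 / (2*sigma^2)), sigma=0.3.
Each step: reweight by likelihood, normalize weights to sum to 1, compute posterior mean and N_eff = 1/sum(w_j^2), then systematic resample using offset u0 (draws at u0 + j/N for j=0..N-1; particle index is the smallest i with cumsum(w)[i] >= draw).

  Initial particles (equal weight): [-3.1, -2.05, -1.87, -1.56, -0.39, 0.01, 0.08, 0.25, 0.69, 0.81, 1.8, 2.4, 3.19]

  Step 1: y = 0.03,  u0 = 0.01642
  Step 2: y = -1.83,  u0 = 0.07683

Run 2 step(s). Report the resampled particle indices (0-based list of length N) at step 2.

step 1: w=[0.0000, 0.0000, 0.0000, 0.0000, 0.1156, 0.3073, 0.3038, 0.2354, 0.0274, 0.0105, 0.0000, 0.0000, 0.0000]  mean=0.0685  Neff=3.9005  idx=[4, 4, 5, 5, 5, 5, 6, 6, 6, 6, 7, 7, 7]
step 2: w=[0.4992, 0.4992, 0.0003, 0.0003, 0.0003, 0.0003, 0.0001, 0.0001, 0.0001, 0.0001, 0.0000, 0.0000, 0.0000]  mean=-0.3893  Neff=2.0068  idx=[0, 0, 0, 0, 0, 0, 1, 1, 1, 1, 1, 1, 8]

resampled_idx = [0, 0, 0, 0, 0, 0, 1, 1, 1, 1, 1, 1, 8]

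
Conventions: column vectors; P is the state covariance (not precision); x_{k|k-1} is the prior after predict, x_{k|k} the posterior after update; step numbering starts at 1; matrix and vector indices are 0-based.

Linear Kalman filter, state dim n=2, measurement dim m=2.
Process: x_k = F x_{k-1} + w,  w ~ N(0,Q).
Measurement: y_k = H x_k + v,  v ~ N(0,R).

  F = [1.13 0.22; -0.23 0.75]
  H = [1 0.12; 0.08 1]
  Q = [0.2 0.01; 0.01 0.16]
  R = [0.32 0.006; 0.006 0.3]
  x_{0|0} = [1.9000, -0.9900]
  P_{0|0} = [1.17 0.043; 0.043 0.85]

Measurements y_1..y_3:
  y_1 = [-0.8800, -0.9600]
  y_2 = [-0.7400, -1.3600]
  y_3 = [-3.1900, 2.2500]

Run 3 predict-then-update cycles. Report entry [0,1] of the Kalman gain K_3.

K[0,1] = -0.0423

step 1: x^-=[1.9292, -1.1795]  P^-=[1.7565 -0.1196; -0.1196 0.6852]  S=[2.0577 0.1080; 0.1080 0.9773]  K=[0.8505 -0.0726; -0.0548 0.6974]  nu=[-2.6677, 0.0652]  x^+=[-0.3443, -0.9880]  P^+=[0.2764 -0.0388; -0.0388 0.2120]
step 2: x^-=[-0.6064, -0.6618]  P^-=[0.5439 -0.0578; -0.0578 0.3072]  S=[0.8544 0.0281; 0.0281 0.6015]  K=[0.6302 -0.0531; -0.0410 0.5050]  nu=[-0.0542, -0.6497]  x^+=[-0.6061, -0.9877]  P^+=[0.2048 -0.0285; -0.0285 0.1535]
step 3: x^-=[-0.9021, -0.6014]  P^-=[0.4547 -0.0406; -0.0406 0.2670]  S=[0.7688 0.0334; 0.0334 0.5635]  K=[0.5869 -0.0423; -0.0316 0.4700]  nu=[-2.2157, 2.9235]  x^+=[-2.3264, 0.8428]  P^+=[0.1905 -0.0244; -0.0244 0.1428]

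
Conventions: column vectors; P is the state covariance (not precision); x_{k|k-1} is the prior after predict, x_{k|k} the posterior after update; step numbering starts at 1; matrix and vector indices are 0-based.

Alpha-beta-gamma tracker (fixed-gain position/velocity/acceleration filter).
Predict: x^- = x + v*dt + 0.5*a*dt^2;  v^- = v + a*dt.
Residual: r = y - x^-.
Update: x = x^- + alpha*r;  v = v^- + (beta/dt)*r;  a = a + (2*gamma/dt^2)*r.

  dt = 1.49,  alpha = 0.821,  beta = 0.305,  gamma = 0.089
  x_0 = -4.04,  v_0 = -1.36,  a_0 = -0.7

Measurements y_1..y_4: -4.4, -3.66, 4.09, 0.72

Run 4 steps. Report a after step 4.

a_post = 0.5443

step 1: x_pred=-6.8434  r=2.4434  x^+=-4.8374  v^+=-1.9028  a^+=-0.5041
step 2: x_pred=-8.2322  r=4.5722  x^+=-4.4784  v^+=-1.7180  a^+=-0.1375
step 3: x_pred=-7.1909  r=11.2809  x^+=2.0707  v^+=0.3863  a^+=0.7670
step 4: x_pred=3.4976  r=-2.7776  x^+=1.2172  v^+=0.9605  a^+=0.5443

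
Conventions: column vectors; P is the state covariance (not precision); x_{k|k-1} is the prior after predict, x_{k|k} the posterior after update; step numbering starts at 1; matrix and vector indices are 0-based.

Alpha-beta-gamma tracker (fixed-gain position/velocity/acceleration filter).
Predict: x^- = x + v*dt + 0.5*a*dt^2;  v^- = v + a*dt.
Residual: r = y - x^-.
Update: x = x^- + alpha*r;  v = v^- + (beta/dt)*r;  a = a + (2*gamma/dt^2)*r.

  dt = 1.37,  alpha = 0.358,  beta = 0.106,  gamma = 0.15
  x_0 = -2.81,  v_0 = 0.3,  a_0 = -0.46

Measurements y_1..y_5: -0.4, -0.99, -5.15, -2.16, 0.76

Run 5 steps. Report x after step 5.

step 1: x_pred=-2.8307  r=2.4307  x^+=-1.9605  v^+=-0.1421  a^+=-0.0715
step 2: x_pred=-2.2223  r=1.2323  x^+=-1.7811  v^+=-0.1447  a^+=0.1255
step 3: x_pred=-1.8616  r=-3.2884  x^+=-3.0389  v^+=-0.2272  a^+=-0.4001
step 4: x_pred=-3.7257  r=1.5657  x^+=-3.1652  v^+=-0.6543  a^+=-0.1499
step 5: x_pred=-4.2021  r=4.9621  x^+=-2.4257  v^+=-0.4756  a^+=0.6433

x_post = -2.4257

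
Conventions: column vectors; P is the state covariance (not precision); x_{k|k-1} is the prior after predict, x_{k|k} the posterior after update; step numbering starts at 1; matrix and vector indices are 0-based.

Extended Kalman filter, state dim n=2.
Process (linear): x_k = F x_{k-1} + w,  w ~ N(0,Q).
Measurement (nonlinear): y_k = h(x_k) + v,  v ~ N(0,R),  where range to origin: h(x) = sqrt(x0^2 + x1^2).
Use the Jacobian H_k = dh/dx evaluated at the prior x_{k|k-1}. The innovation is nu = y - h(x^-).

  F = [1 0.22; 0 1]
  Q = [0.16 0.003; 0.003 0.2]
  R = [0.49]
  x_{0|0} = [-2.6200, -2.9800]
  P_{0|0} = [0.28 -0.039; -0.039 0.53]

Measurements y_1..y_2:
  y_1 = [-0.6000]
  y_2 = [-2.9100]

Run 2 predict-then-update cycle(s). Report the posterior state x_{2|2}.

x_post = [0.3994, 0.4552]

step 1: x^-=[-3.2756, -2.9800]  P^-=[0.4485 0.0806; 0.0806 0.7300]  H_jac=[-0.7397 -0.6729]  S=[1.1462]  K=[-0.3367; -0.4806]  nu=[-5.0283]  x^+=[-1.5823, -0.5634]  P^+=[0.3185 -0.1049; -0.1049 0.4653]
step 2: x^-=[-1.7063, -0.5634]  P^-=[0.4549 0.0005; 0.0005 0.6653]  H_jac=[-0.9496 -0.3135]  S=[0.9658]  K=[-0.4474; -0.2164]  nu=[-4.7069]  x^+=[0.3994, 0.4552]  P^+=[0.2616 -0.0931; -0.0931 0.6200]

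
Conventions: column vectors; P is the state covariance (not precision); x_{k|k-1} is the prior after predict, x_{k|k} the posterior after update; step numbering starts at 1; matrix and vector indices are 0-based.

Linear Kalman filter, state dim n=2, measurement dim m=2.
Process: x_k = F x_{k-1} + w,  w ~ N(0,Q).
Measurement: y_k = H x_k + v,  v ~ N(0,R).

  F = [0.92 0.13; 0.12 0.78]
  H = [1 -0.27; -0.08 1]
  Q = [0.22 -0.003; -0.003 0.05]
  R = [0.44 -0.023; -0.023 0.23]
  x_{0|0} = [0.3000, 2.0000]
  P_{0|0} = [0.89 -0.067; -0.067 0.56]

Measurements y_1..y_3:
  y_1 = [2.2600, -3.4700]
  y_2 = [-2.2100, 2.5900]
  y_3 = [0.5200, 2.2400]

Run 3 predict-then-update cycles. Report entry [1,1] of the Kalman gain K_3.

K[1,1] = 0.3340

step 1: x^-=[0.5360, 1.5960]  P^-=[0.9667 0.1029; 0.1029 0.3910]  S=[1.3797 -0.1008; -0.1008 0.6107]  K=[0.6920 0.1561; 0.0444 0.6341]  nu=[2.1549, -5.0231]  x^+=[1.2432, -1.4933]  P^+=[0.3130 0.0450; 0.0450 0.1484]
step 2: x^-=[0.9497, -1.0156]  P^-=[0.4982 0.0796; 0.0796 0.1532]  S=[0.9064 -0.0229; -0.0229 0.3737]  K=[0.5295 0.1388; 0.0522 0.3962]  nu=[-3.4339, 3.6815]  x^+=[-0.3573, 0.2638]  P^+=[0.2403 0.0390; 0.0390 0.0930]
step 3: x^-=[-0.2944, 0.1629]  P^-=[0.4343 0.0615; 0.0615 0.1174]  S=[0.8496 -0.0266; -0.0266 0.3403]  K=[0.4953 0.1174; 0.0456 0.3340]  nu=[0.8584, 2.0535]  x^+=[0.3718, 0.8879]  P^+=[0.2243 0.0336; 0.0336 0.0785]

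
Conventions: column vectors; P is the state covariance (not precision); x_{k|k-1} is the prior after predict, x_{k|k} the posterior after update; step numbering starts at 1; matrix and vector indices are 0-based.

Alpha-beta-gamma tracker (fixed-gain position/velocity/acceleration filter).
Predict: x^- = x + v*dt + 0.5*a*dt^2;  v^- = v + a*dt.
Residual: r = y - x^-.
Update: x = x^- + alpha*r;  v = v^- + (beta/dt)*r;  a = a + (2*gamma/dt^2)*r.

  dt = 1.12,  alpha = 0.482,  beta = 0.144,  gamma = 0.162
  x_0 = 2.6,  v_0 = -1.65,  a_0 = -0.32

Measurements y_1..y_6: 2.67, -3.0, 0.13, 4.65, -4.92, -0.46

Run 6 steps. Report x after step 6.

step 1: x_pred=0.5513  r=2.1187  x^+=1.5725  v^+=-1.7360  a^+=0.2272
step 2: x_pred=-0.2293  r=-2.7707  x^+=-1.5648  v^+=-1.8377  a^+=-0.4884
step 3: x_pred=-3.9293  r=4.0593  x^+=-1.9727  v^+=-1.8628  a^+=0.5601
step 4: x_pred=-3.7078  r=8.3578  x^+=0.3206  v^+=-0.1610  a^+=2.7188
step 5: x_pred=1.8456  r=-6.7656  x^+=-1.4154  v^+=2.0143  a^+=0.9713
step 6: x_pred=1.4498  r=-1.9098  x^+=0.5293  v^+=2.8566  a^+=0.4780

x_post = 0.5293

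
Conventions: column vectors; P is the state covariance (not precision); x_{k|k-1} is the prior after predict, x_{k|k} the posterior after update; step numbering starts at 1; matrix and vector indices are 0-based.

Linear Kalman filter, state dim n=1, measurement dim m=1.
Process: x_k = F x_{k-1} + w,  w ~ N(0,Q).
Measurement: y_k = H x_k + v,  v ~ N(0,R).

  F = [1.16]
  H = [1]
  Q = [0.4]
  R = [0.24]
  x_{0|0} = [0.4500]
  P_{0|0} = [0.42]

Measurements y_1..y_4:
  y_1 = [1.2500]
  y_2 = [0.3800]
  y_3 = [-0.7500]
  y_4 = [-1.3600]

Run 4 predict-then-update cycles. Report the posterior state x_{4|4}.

x_post = [-1.0974]

step 1: x^-=[0.5220]  P^-=[0.9652]  S=[1.2052]  K=[0.8009]  nu=[0.7280]  x^+=[1.1050]  P^+=[0.1922]
step 2: x^-=[1.2818]  P^-=[0.6586]  S=[0.8986]  K=[0.7329]  nu=[-0.9018]  x^+=[0.6209]  P^+=[0.1759]
step 3: x^-=[0.7202]  P^-=[0.6367]  S=[0.8767]  K=[0.7262]  nu=[-1.4702]  x^+=[-0.3475]  P^+=[0.1743]
step 4: x^-=[-0.4031]  P^-=[0.6345]  S=[0.8745]  K=[0.7256]  nu=[-0.9569]  x^+=[-1.0974]  P^+=[0.1741]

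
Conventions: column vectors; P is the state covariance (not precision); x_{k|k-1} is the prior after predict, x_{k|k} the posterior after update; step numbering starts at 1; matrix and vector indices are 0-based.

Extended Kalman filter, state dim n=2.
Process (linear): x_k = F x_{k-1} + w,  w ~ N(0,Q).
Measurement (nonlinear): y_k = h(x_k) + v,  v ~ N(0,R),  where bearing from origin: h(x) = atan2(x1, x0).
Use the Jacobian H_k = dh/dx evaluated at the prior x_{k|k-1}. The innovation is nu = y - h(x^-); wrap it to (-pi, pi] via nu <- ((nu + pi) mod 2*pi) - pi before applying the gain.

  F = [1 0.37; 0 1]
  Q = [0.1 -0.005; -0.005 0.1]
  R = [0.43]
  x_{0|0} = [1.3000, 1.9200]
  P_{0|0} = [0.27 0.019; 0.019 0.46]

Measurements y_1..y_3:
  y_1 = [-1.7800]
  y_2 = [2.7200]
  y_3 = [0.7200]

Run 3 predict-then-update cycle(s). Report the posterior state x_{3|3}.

step 1: x^-=[2.0104, 1.9200]  P^-=[0.4470 0.1842; 0.1842 0.5600]  H_jac=[-0.2484 0.2601]  S=[0.4717]  K=[-0.1339; 0.2118]  nu=[-2.5424]  x^+=[2.3508, 1.3814]  P^+=[0.4386 0.1976; 0.1976 0.5388]
step 2: x^-=[2.8619, 1.3814]  P^-=[0.7586 0.3919; 0.3919 0.6388]  H_jac=[-0.1368 0.2834]  S=[0.4651]  K=[0.0157; 0.2740]  nu=[2.2703]  x^+=[2.8976, 2.0034]  P^+=[0.7584 0.3899; 0.3899 0.6039]
step 3: x^-=[3.6388, 2.0034]  P^-=[1.2297 0.6084; 0.6084 0.7039]  H_jac=[-0.1161 0.2109]  S=[0.4481]  K=[-0.0323; 0.1736]  nu=[0.2167]  x^+=[3.6318, 2.0411]  P^+=[1.2292 0.6109; 0.6109 0.6904]

x_post = [3.6318, 2.0411]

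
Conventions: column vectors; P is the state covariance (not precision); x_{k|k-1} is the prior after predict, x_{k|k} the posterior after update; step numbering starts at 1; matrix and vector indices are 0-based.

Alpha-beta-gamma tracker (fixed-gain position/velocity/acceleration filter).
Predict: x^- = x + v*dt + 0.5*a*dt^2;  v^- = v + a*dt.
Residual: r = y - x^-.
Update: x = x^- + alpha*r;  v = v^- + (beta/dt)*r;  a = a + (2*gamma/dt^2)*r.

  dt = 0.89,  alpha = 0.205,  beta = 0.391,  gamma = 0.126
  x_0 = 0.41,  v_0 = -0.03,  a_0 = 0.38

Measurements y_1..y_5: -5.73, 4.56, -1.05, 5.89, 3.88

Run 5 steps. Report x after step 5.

x_post = 5.8555

step 1: x_pred=0.5338  r=-6.2638  x^+=-0.7503  v^+=-2.4436  a^+=-1.6128
step 2: x_pred=-3.5639  r=8.1239  x^+=-1.8985  v^+=-0.3100  a^+=0.9718
step 3: x_pred=-1.7895  r=0.7395  x^+=-1.6379  v^+=0.8798  a^+=1.2070
step 4: x_pred=-0.3769  r=6.2669  x^+=0.9078  v^+=4.7072  a^+=3.2008
step 5: x_pred=6.3649  r=-2.4849  x^+=5.8555  v^+=6.4642  a^+=2.4102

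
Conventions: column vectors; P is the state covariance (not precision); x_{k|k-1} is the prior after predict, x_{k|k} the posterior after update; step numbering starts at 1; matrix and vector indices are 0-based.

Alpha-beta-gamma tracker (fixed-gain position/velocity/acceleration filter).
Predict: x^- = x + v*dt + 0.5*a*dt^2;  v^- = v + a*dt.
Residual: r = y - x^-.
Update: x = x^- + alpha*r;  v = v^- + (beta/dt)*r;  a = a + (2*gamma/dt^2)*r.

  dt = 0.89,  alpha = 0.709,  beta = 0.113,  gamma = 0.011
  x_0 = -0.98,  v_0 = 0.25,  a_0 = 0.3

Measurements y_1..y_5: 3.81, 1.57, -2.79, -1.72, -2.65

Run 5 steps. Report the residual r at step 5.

resid = -2.0608

step 1: x_pred=-0.6387  r=4.4487  x^+=2.5154  v^+=1.0818  a^+=0.4236
step 2: x_pred=3.6460  r=-2.0760  x^+=2.1741  v^+=1.1952  a^+=0.3659
step 3: x_pred=3.3828  r=-6.1728  x^+=-0.9937  v^+=0.7371  a^+=0.1945
step 4: x_pred=-0.2607  r=-1.4593  x^+=-1.2953  v^+=0.7249  a^+=0.1539
step 5: x_pred=-0.5892  r=-2.0608  x^+=-2.0503  v^+=0.6002  a^+=0.0967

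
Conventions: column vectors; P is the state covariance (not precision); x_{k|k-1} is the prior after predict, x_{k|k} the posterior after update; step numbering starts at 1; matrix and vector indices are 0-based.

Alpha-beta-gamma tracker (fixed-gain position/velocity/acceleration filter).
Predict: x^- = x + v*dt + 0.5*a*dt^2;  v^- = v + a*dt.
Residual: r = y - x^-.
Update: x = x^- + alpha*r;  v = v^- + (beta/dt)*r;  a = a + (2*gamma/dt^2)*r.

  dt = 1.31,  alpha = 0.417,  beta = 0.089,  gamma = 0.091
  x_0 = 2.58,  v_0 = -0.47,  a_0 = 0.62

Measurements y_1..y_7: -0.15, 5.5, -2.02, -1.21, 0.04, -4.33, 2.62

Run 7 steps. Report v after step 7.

v_post = -2.7332

step 1: x_pred=2.4963  r=-2.6463  x^+=1.3928  v^+=0.1624  a^+=0.3393
step 2: x_pred=1.8967  r=3.6033  x^+=3.3993  v^+=0.8518  a^+=0.7215
step 3: x_pred=5.1342  r=-7.1542  x^+=2.1509  v^+=1.3109  a^+=-0.0372
step 4: x_pred=3.8362  r=-5.0462  x^+=1.7319  v^+=0.9193  a^+=-0.5724
step 5: x_pred=2.4450  r=-2.4050  x^+=1.4421  v^+=0.0060  a^+=-0.8275
step 6: x_pred=0.7400  r=-5.0700  x^+=-1.3742  v^+=-1.4224  a^+=-1.3652
step 7: x_pred=-4.4090  r=7.0290  x^+=-1.4779  v^+=-2.7332  a^+=-0.6197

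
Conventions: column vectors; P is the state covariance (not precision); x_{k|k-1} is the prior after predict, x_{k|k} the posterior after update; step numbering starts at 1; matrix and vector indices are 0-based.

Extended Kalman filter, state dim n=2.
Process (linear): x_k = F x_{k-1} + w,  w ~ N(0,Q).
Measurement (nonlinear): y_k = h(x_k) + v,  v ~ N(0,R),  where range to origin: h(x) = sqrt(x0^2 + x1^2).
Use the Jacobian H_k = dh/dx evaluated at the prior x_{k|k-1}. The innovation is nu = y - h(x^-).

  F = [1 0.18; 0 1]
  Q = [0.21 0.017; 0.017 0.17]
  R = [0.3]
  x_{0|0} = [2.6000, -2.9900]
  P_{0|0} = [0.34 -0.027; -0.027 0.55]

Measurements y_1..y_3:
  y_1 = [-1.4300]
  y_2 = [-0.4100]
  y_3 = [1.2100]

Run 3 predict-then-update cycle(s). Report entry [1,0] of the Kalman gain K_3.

K[1,0] = -0.6033

step 1: x^-=[2.0618, -2.9900]  P^-=[0.5581 0.0890; 0.0890 0.7200]  H_jac=[0.5677 -0.8232]  S=[0.8846]  K=[0.2753; -0.6129]  nu=[-5.0620]  x^+=[0.6682, 0.1126]  P^+=[0.4910 0.2383; 0.2383 0.3877]
step 2: x^-=[0.6884, 0.1126]  P^-=[0.7994 0.3251; 0.3251 0.5577]  H_jac=[0.9869 0.1614]  S=[1.1966]  K=[0.7031; 0.3433]  nu=[-1.1076]  x^+=[-0.0903, -0.2676]  P^+=[0.2078 0.0362; 0.0362 0.4166]
step 3: x^-=[-0.1385, -0.2676]  P^-=[0.4443 0.1282; 0.1282 0.5866]  H_jac=[-0.4596 -0.8881]  S=[0.9613]  K=[-0.3309; -0.6033]  nu=[0.9086]  x^+=[-0.4392, -0.8158]  P^+=[0.3391 -0.0637; -0.0637 0.2367]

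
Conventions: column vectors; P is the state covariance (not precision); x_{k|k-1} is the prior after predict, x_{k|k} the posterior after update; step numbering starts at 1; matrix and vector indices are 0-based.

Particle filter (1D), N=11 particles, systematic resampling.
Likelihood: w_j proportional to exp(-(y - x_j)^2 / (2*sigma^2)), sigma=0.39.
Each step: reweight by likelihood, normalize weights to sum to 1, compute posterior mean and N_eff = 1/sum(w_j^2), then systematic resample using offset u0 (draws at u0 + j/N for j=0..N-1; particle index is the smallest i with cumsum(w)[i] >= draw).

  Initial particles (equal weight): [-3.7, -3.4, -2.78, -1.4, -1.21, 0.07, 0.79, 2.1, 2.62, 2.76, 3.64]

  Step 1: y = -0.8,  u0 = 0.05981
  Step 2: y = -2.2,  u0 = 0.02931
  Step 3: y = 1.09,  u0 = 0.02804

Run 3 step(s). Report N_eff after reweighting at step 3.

step 1: w=[0.0000, 0.0000, 0.0000, 0.3173, 0.5963, 0.0861, 0.0003, 0.0000, 0.0000, 0.0000, 0.0000]  mean=-1.1596  Neff=2.1565  idx=[3, 3, 3, 4, 4, 4, 4, 4, 4, 4, 5]
step 2: w=[0.1891, 0.1891, 0.1891, 0.0618, 0.0618, 0.0618, 0.0618, 0.0618, 0.0618, 0.0618, 0.0000]  mean=-1.3178  Neff=7.4618  idx=[0, 0, 1, 1, 2, 2, 3, 4, 6, 7, 9]
step 3: w=[0.0095, 0.0095, 0.0095, 0.0095, 0.0095, 0.0095, 0.1886, 0.1886, 0.1886, 0.1886, 0.1886]  mean=-1.2208  Neff=5.6036  idx=[2, 6, 6, 7, 7, 8, 8, 9, 9, 10, 10]

N_eff = 5.6036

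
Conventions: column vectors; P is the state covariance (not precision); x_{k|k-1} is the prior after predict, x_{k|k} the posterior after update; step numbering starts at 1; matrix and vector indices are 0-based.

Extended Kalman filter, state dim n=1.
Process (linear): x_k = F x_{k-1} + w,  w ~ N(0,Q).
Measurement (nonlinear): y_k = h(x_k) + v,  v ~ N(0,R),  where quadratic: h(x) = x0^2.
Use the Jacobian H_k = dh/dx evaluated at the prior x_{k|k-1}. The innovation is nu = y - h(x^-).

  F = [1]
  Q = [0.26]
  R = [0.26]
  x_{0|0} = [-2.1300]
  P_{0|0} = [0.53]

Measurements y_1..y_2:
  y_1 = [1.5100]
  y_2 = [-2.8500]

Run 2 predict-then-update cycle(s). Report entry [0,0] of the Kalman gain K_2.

K[0,0] = -0.3129

step 1: x^-=[-2.1300]  P^-=[0.7900]  H_jac=[-4.2600]  S=[14.5966]  K=[-0.2306]  nu=[-3.0269]  x^+=[-1.4321]  P^+=[0.0141]
step 2: x^-=[-1.4321]  P^-=[0.2741]  H_jac=[-2.8642]  S=[2.5084]  K=[-0.3129]  nu=[-4.9010]  x^+=[0.1016]  P^+=[0.0284]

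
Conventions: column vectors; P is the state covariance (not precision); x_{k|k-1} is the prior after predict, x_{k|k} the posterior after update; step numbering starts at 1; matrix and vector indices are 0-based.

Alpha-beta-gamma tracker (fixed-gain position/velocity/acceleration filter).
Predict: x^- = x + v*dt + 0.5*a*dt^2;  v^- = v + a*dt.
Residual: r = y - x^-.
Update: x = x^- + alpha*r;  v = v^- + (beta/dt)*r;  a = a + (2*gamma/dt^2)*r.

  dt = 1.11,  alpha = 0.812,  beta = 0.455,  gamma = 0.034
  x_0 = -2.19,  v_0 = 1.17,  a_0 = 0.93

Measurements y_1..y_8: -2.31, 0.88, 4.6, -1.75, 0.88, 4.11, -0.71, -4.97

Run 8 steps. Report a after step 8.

step 1: x_pred=-0.3184  r=-1.9916  x^+=-1.9356  v^+=1.3859  a^+=0.8201
step 2: x_pred=0.1080  r=0.7720  x^+=0.7349  v^+=2.6127  a^+=0.8627
step 3: x_pred=4.1664  r=0.4336  x^+=4.5185  v^+=3.7480  a^+=0.8866
step 4: x_pred=9.2249  r=-10.9749  x^+=0.3133  v^+=0.2334  a^+=0.2809
step 5: x_pred=0.7454  r=0.1346  x^+=0.8547  v^+=0.6004  a^+=0.2883
step 6: x_pred=1.6987  r=2.4113  x^+=3.6567  v^+=1.9088  a^+=0.4214
step 7: x_pred=6.0351  r=-6.7451  x^+=0.5581  v^+=-0.3883  a^+=0.0492
step 8: x_pred=0.1574  r=-5.1274  x^+=-4.0061  v^+=-2.4355  a^+=-0.2338

a_post = -0.2338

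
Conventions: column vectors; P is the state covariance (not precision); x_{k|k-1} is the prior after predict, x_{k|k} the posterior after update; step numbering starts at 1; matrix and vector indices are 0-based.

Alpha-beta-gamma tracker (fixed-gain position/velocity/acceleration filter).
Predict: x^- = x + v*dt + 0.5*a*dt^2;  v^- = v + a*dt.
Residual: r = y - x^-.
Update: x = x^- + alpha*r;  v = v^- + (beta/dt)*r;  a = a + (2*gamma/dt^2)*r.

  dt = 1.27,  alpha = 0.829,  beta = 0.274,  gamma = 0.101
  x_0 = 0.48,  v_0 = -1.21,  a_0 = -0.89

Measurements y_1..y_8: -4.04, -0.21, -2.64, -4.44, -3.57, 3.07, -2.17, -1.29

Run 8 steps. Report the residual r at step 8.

resid = -3.8371

step 1: x_pred=-1.7744  r=-2.2656  x^+=-3.6526  v^+=-2.8291  a^+=-1.1737
step 2: x_pred=-8.1921  r=7.9821  x^+=-1.5749  v^+=-2.5976  a^+=-0.1741
step 3: x_pred=-5.0143  r=2.3743  x^+=-3.0460  v^+=-2.3064  a^+=0.1233
step 4: x_pred=-5.8757  r=1.4357  x^+=-4.6855  v^+=-1.8401  a^+=0.3031
step 5: x_pred=-6.7780  r=3.2080  x^+=-4.1186  v^+=-0.7630  a^+=0.7049
step 6: x_pred=-4.5192  r=7.5892  x^+=1.7723  v^+=1.7695  a^+=1.6553
step 7: x_pred=5.3545  r=-7.5245  x^+=-0.8833  v^+=2.2484  a^+=0.7130
step 8: x_pred=2.5471  r=-3.8371  x^+=-0.6338  v^+=2.3260  a^+=0.2324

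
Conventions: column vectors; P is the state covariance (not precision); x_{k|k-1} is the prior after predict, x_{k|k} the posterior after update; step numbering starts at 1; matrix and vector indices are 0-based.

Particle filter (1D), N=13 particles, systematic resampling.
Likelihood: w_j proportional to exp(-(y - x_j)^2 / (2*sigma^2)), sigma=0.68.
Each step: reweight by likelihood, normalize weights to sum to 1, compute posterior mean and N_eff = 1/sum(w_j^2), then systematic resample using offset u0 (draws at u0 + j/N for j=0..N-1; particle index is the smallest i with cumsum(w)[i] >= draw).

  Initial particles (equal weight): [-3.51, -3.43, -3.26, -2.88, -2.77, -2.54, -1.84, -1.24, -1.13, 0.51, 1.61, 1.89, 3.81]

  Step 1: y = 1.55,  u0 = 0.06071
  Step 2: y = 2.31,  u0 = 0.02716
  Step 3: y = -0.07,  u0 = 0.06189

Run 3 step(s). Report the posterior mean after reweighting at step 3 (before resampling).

step 1: w=[0.0000, 0.0000, 0.0000, 0.0000, 0.0000, 0.0000, 0.0000, 0.0001, 0.0002, 0.1415, 0.4541, 0.4023, 0.0018]  mean=1.5701  Neff=2.5771  idx=[9, 9, 10, 10, 10, 10, 10, 11, 11, 11, 11, 11, 11]
step 2: w=[0.0038, 0.0038, 0.0739, 0.0739, 0.0739, 0.0739, 0.0739, 0.1038, 0.1038, 0.1038, 0.1038, 0.1038, 0.1038]  mean=1.7761  Neff=10.8698  idx=[2, 3, 4, 5, 6, 7, 8, 8, 9, 10, 11, 11, 12]
step 3: w=[0.1306, 0.1306, 0.1306, 0.1306, 0.1306, 0.0434, 0.0434, 0.0434, 0.0434, 0.0434, 0.0434, 0.0434, 0.0434]  mean=1.7072  Neff=9.9675  idx=[0, 1, 1, 2, 2, 3, 4, 4, 5, 7, 9, 10, 12]

post_mean = 1.7072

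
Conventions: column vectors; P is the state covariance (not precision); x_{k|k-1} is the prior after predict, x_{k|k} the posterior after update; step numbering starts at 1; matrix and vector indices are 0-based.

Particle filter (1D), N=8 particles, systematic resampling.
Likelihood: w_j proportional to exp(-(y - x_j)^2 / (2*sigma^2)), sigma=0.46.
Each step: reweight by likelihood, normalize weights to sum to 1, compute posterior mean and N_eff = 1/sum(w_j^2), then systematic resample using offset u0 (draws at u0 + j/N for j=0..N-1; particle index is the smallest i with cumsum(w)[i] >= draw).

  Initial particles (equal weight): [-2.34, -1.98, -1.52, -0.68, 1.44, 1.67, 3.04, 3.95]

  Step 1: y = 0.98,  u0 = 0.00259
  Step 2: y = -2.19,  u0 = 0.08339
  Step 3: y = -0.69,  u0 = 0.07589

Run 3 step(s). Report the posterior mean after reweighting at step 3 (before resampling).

post_mean = 1.4400

step 1: w=[0.0000, 0.0000, 0.0000, 0.0016, 0.6503, 0.3481, 0.0000, 0.0000]  mean=1.5168  Neff=1.8381  idx=[4, 4, 4, 4, 4, 4, 5, 5]
step 2: w=[0.1657, 0.1657, 0.1657, 0.1657, 0.1657, 0.1657, 0.0028, 0.0028]  mean=1.4413  Neff=6.0679  idx=[0, 1, 2, 2, 3, 4, 5, 5]
step 3: w=[0.1250, 0.1250, 0.1250, 0.1250, 0.1250, 0.1250, 0.1250, 0.1250]  mean=1.4400  Neff=8.0000  idx=[0, 1, 2, 3, 4, 5, 6, 7]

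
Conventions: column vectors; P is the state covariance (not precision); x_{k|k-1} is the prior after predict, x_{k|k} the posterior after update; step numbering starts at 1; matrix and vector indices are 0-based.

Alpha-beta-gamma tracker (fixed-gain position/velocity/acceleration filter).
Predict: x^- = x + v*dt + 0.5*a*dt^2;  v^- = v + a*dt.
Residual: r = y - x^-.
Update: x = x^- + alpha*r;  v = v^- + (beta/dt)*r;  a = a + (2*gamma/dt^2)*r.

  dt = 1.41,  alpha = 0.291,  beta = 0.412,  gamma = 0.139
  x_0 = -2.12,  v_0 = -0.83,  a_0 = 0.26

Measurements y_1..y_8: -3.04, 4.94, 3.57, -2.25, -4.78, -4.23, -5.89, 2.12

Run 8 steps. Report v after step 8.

v_post = -3.1153

step 1: x_pred=-3.0318  r=-0.0082  x^+=-3.0342  v^+=-0.4658  a^+=0.2589
step 2: x_pred=-3.4337  r=8.3737  x^+=-0.9969  v^+=2.3460  a^+=1.4298
step 3: x_pred=3.7322  r=-0.1622  x^+=3.6850  v^+=4.3146  a^+=1.4071
step 4: x_pred=11.1672  r=-13.4172  x^+=7.2628  v^+=2.3781  a^+=-0.4691
step 5: x_pred=10.1496  r=-14.9296  x^+=5.8051  v^+=-2.6457  a^+=-2.5567
step 6: x_pred=-0.4669  r=-3.7631  x^+=-1.5620  v^+=-7.3503  a^+=-3.0829
step 7: x_pred=-14.9904  r=9.1004  x^+=-12.3422  v^+=-9.0380  a^+=-1.8104
step 8: x_pred=-26.8854  r=29.0054  x^+=-18.4449  v^+=-3.1153  a^+=2.2455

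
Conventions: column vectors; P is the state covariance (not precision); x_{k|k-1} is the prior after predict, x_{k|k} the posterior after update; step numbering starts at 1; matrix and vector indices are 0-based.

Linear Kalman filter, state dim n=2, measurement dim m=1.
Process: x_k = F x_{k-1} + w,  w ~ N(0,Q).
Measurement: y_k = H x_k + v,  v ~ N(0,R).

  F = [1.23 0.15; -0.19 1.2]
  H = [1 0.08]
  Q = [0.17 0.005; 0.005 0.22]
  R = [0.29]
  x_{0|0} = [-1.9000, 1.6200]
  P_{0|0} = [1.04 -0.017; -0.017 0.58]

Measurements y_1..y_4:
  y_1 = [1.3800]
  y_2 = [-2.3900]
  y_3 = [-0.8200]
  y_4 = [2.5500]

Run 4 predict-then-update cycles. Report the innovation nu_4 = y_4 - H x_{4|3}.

innov = [3.2707]

step 1: x^-=[-2.0940, 2.3050]  P^-=[1.7502 -0.1583; -0.1583 1.1005]  S=[2.0219]  K=[0.8593; -0.0347]  nu=[3.2896]  x^+=[0.7329, 2.1908]  P^+=[0.2570 -0.0979; -0.0979 1.0981]
step 2: x^-=[1.2301, 2.4897]  P^-=[0.5475 0.0008; 0.0008 1.8551]  S=[0.8495]  K=[0.6446; 0.1757]  nu=[-3.8193]  x^+=[-1.2316, 1.8186]  P^+=[0.1945 -0.0954; -0.0954 1.8289]
step 3: x^-=[-1.2421, 2.4163]  P^-=[0.4703 0.1507; 0.1507 2.9041]  S=[0.8030]  K=[0.6007; 0.4770]  nu=[0.2288]  x^+=[-1.1047, 2.5255]  P^+=[0.1806 -0.0794; -0.0794 2.7214]
step 4: x^-=[-0.9799, 3.2404]  P^-=[0.4751 0.3378; 0.3378 4.1816]  S=[0.8459]  K=[0.5936; 0.7948]  nu=[3.2707]  x^+=[0.9615, 5.8398]  P^+=[0.1770 -0.0613; -0.0613 3.6473]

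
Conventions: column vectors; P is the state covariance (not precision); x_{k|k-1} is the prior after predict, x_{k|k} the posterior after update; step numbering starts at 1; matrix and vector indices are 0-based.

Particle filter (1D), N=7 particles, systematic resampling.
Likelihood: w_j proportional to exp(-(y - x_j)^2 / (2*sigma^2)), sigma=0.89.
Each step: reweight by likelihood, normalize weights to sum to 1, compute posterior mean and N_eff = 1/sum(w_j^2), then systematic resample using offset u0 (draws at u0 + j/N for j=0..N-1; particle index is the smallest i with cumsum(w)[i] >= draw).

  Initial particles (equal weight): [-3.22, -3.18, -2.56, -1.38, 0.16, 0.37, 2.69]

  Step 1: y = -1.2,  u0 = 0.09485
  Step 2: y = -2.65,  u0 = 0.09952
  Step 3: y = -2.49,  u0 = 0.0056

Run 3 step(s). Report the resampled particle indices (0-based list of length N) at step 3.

step 1: w=[0.0386, 0.0427, 0.1577, 0.4965, 0.1577, 0.1069, 0.0000]  mean=-1.2837  Neff=3.2159  idx=[2, 2, 3, 3, 3, 4, 5]
step 2: w=[0.3226, 0.3226, 0.1172, 0.1172, 0.1172, 0.0022, 0.0010]  mean=-2.1362  Neff=4.0100  idx=[0, 0, 1, 1, 2, 3, 4]
step 3: w=[0.1858, 0.1858, 0.1858, 0.1858, 0.0856, 0.0856, 0.0856]  mean=-2.2569  Neff=6.2478  idx=[0, 0, 1, 2, 3, 3, 5]

resampled_idx = [0, 0, 1, 2, 3, 3, 5]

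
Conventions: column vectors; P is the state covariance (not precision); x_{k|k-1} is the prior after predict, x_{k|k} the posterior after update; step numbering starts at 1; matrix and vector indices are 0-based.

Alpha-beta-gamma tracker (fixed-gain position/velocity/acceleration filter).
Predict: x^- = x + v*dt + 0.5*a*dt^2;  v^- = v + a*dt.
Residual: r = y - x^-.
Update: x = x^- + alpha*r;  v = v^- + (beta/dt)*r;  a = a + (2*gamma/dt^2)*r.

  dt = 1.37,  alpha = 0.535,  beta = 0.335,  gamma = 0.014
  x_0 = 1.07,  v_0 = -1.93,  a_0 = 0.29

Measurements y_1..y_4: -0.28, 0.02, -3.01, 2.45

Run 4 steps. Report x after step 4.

step 1: x_pred=-1.3019  r=1.0219  x^+=-0.7552  v^+=-1.2828  a^+=0.3052
step 2: x_pred=-2.2262  r=2.2462  x^+=-1.0245  v^+=-0.3154  a^+=0.3388
step 3: x_pred=-1.1386  r=-1.8714  x^+=-2.1398  v^+=-0.3089  a^+=0.3108
step 4: x_pred=-2.2713  r=4.7213  x^+=0.2546  v^+=1.2714  a^+=0.3813

x_post = 0.2546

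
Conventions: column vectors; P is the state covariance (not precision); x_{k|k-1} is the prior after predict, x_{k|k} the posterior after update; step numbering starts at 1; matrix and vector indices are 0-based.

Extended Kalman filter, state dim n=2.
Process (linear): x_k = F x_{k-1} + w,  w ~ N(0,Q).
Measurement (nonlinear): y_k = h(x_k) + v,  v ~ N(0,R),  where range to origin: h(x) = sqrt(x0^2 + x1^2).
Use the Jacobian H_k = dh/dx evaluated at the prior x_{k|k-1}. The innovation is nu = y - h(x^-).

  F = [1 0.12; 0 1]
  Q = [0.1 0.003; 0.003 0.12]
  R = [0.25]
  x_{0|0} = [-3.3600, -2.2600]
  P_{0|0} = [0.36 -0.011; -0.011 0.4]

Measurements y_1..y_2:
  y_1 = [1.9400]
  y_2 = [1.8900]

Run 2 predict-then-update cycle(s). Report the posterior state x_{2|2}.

step 1: x^-=[-3.6312, -2.2600]  P^-=[0.4631 0.0400; 0.0400 0.5200]  H_jac=[-0.8490 -0.5284]  S=[0.7649]  K=[-0.5417; -0.4036]  nu=[-2.3371]  x^+=[-2.3653, -1.3167]  P^+=[0.2387 -0.1272; -0.1272 0.3954]
step 2: x^-=[-2.5233, -1.3167]  P^-=[0.3138 -0.0768; -0.0768 0.5154]  H_jac=[-0.8866 -0.4626]  S=[0.5440]  K=[-0.4462; -0.3132]  nu=[-0.9562]  x^+=[-2.0967, -1.0173]  P^+=[0.2056 -0.1528; -0.1528 0.4620]

x_post = [-2.0967, -1.0173]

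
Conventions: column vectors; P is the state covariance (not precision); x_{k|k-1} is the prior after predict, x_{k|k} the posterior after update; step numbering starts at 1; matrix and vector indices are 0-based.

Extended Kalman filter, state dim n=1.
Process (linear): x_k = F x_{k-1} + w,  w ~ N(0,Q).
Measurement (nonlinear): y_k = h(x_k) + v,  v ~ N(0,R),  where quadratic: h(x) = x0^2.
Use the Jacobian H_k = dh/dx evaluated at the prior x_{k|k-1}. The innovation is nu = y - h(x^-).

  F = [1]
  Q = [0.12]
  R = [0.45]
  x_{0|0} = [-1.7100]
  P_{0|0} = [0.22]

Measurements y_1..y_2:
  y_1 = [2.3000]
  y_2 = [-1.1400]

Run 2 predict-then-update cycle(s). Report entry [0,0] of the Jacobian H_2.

step 1: x^-=[-1.7100]  P^-=[0.3400]  H_jac=[-3.4200]  S=[4.4268]  K=[-0.2627]  nu=[-0.6241]  x^+=[-1.5461]  P^+=[0.0346]
step 2: x^-=[-1.5461]  P^-=[0.1546]  H_jac=[-3.0921]  S=[1.9278]  K=[-0.2479]  nu=[-3.5303]  x^+=[-0.6709]  P^+=[0.0361]

H_jac[0,0] = -3.0921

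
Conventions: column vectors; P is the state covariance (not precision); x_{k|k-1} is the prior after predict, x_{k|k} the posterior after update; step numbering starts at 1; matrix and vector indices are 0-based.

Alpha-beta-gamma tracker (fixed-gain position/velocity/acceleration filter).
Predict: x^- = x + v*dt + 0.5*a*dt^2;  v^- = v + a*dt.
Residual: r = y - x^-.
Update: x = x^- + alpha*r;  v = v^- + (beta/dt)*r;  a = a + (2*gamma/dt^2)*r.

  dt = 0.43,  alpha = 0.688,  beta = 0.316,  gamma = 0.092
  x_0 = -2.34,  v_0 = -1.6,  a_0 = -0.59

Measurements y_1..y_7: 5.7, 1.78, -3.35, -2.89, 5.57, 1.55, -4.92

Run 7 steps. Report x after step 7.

step 1: x_pred=-3.0825  r=8.7825  x^+=2.9598  v^+=4.6004  a^+=8.1498
step 2: x_pred=5.6915  r=-3.9115  x^+=3.0004  v^+=5.2304  a^+=4.2573
step 3: x_pred=5.6430  r=-8.9930  x^+=-0.5442  v^+=0.4522  a^+=-4.6919
step 4: x_pred=-0.7835  r=-2.1065  x^+=-2.2328  v^+=-3.1134  a^+=-6.7882
step 5: x_pred=-4.1991  r=9.7691  x^+=2.5220  v^+=1.1469  a^+=2.9334
step 6: x_pred=3.2864  r=-1.7364  x^+=2.0918  v^+=1.1322  a^+=1.2054
step 7: x_pred=2.6900  r=-7.6100  x^+=-2.5457  v^+=-3.9420  a^+=-6.3676

x_post = -2.5457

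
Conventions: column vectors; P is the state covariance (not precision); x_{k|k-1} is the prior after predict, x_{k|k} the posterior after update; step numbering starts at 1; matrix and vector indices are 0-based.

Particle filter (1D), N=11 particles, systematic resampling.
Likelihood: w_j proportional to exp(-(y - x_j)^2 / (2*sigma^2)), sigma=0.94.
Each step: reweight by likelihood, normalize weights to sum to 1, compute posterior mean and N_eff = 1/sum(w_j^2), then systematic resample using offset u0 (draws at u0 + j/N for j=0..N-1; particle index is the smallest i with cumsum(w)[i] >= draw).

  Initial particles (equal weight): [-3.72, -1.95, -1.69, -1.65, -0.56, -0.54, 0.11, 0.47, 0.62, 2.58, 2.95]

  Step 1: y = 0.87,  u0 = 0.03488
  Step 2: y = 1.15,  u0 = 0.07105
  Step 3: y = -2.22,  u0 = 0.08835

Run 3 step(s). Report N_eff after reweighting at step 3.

step 1: w=[0.0000, 0.0031, 0.0068, 0.0077, 0.0878, 0.0907, 0.2015, 0.2552, 0.2696, 0.0534, 0.0242]  mean=0.3898  Neff=5.0530  idx=[4, 5, 6, 6, 7, 7, 7, 8, 8, 8, 9]
step 2: w=[0.0287, 0.0298, 0.0815, 0.0815, 0.1156, 0.1156, 0.1156, 0.1281, 0.1281, 0.1281, 0.0472]  mean=0.5089  Neff=9.3821  idx=[2, 3, 4, 5, 5, 6, 7, 8, 8, 9, 10]
step 3: w=[0.2305, 0.2305, 0.0829, 0.0829, 0.0829, 0.0829, 0.0518, 0.0518, 0.0518, 0.0518, 0.0000]  mean=0.3352  Neff=6.9201  idx=[0, 0, 1, 1, 1, 2, 4, 5, 6, 8, 9]

N_eff = 6.9201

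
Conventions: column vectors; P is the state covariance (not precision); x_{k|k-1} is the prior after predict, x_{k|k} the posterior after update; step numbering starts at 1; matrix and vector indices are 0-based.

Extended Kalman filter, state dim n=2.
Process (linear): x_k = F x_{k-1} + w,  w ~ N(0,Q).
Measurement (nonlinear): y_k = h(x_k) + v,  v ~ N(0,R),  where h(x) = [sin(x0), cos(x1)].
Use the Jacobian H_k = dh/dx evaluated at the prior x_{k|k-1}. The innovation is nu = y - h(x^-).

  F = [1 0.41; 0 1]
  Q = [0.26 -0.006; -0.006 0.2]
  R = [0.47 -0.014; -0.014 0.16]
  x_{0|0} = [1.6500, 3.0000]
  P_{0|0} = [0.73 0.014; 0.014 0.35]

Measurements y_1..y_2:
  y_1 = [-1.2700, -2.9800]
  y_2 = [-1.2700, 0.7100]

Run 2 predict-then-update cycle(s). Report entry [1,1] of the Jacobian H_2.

step 1: x^-=[2.8800, 3.0000]  P^-=[1.0603 0.1515; 0.1515 0.5500]  H_jac=[-0.9660 0.0000; 0.0000 -0.1411]  S=[1.4594 0.0067; 0.0067 0.1710]  K=[-0.7014 -0.0978; -0.0982 -0.4502]  nu=[-1.5286, -1.9900]  x^+=[4.1467, 4.0460]  P^+=[0.3398 0.0413; 0.0413 0.5007]
step 2: x^-=[5.8056, 4.0460]  P^-=[0.7178 0.2405; 0.2405 0.7007]  H_jac=[0.8881 0.0000; 0.0000 0.7861]  S=[1.0362 0.1539; 0.1539 0.5930]  K=[0.5907 0.1656; 0.0709 0.9105]  nu=[-0.8103, 1.3281]  x^+=[5.5468, 5.1978]  P^+=[0.3100 0.0232; 0.0232 0.1841]

H_jac[1,1] = 0.7861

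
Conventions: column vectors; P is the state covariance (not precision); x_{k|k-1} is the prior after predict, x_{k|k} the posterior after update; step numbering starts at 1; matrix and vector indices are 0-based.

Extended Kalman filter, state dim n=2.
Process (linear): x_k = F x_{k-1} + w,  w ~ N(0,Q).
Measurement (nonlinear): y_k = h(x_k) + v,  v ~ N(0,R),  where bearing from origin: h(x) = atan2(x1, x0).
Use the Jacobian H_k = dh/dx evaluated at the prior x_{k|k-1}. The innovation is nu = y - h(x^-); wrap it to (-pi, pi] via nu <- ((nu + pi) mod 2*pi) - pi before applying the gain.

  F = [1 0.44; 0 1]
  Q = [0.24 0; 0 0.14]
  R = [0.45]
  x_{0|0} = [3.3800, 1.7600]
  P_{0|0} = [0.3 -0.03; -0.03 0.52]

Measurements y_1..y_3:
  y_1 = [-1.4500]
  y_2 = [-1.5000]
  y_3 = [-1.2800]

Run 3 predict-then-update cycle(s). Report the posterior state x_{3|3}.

x_post = [4.7462, 0.3967]

step 1: x^-=[4.1544, 1.7600]  P^-=[0.6143 0.1988; 0.1988 0.6600]  H_jac=[-0.0865 0.2041]  S=[0.4751]  K=[-0.0264; 0.2473]  nu=[-1.8507]  x^+=[4.2032, 1.3022]  P^+=[0.6139 0.2019; 0.2019 0.6309]
step 2: x^-=[4.7762, 1.3022]  P^-=[1.1538 0.4795; 0.4795 0.7709]  H_jac=[-0.0531 0.1949]  S=[0.4726]  K=[0.0680; 0.2640]  nu=[-1.7662]  x^+=[4.6561, 0.8360]  P^+=[1.1516 0.4710; 0.4710 0.7380]
step 3: x^-=[5.0239, 0.8360]  P^-=[1.9490 0.7957; 0.7957 0.8780]  H_jac=[-0.0322 0.1937]  S=[0.4750]  K=[0.1922; 0.3040]  nu=[-1.4449]  x^+=[4.7462, 0.3967]  P^+=[1.9314 0.7680; 0.7680 0.8341]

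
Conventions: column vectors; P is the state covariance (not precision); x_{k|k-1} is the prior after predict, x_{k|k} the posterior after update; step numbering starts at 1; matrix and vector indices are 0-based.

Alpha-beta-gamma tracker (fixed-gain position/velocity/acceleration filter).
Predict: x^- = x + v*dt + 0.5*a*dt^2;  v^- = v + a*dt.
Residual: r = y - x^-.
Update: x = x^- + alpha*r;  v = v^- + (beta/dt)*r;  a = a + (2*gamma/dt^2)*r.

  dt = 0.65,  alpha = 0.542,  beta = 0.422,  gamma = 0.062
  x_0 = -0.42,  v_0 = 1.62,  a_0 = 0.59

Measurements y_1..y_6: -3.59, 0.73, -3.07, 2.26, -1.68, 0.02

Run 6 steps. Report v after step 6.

step 1: x_pred=0.7576  r=-4.3476  x^+=-1.5988  v^+=-0.8191  a^+=-0.6860
step 2: x_pred=-2.2761  r=3.0061  x^+=-0.6468  v^+=0.6867  a^+=0.1963
step 3: x_pred=-0.1590  r=-2.9110  x^+=-1.7368  v^+=-1.0757  a^+=-0.6581
step 4: x_pred=-2.5750  r=4.8350  x^+=0.0456  v^+=1.6356  a^+=0.7610
step 5: x_pred=1.2695  r=-2.9495  x^+=-0.3291  v^+=0.2153  a^+=-0.1047
step 6: x_pred=-0.2113  r=0.2313  x^+=-0.0859  v^+=0.2974  a^+=-0.0368

v_post = 0.2974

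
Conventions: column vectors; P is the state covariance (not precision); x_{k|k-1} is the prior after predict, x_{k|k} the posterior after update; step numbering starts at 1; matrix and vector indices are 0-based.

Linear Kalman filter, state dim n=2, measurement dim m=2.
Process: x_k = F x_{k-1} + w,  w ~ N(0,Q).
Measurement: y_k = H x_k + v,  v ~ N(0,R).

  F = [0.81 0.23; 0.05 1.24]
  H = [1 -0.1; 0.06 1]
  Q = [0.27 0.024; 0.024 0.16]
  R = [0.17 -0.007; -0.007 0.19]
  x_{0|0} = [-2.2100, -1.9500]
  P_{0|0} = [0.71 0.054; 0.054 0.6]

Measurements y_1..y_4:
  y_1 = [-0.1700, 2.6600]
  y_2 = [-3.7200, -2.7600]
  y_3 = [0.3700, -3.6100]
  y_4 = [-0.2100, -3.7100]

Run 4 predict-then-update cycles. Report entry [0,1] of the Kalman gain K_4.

K[0,1] = 0.1087

step 1: x^-=[-2.2386, -2.5285]  P^-=[0.7877 0.2787; 0.2787 1.0910]  S=[0.9129 0.2082; 0.2082 1.3173]  K=[0.8049 0.1202; -0.0062 0.8419]  nu=[1.8157, 5.3228]  x^+=[-0.1370, 1.9415]  P^+=[0.1369 0.0090; 0.0090 0.1595]
step 2: x^-=[0.3355, 2.4006]  P^-=[0.3716 0.0842; 0.0842 0.4067]  S=[0.5288 0.0583; 0.0583 0.6081]  K=[0.6746 0.1104; 0.0077 0.6763]  nu=[-3.8155, -5.1807]  x^+=[-2.8104, -1.1326]  P^+=[0.1148 0.0094; 0.0094 0.1279]
step 3: x^-=[-2.5369, -1.5449]  P^-=[0.3556 0.0746; 0.0746 0.3581]  S=[0.5143 0.0527; 0.0527 0.5583]  K=[0.6658 0.1090; 0.0090 0.6485]  nu=[2.7524, -1.9129]  x^+=[-0.9129, -2.7606]  P^+=[0.1133 0.0093; 0.0093 0.1226]
step 4: x^-=[-1.3744, -3.4688]  P^-=[0.3543 0.0730; 0.0730 0.3499]  S=[0.5132 0.0518; 0.0518 0.5500]  K=[0.6652 0.1087; 0.0091 0.6434]  nu=[0.8175, -0.1587]  x^+=[-0.8478, -3.5635]  P^+=[0.1132 0.0092; 0.0092 0.1216]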